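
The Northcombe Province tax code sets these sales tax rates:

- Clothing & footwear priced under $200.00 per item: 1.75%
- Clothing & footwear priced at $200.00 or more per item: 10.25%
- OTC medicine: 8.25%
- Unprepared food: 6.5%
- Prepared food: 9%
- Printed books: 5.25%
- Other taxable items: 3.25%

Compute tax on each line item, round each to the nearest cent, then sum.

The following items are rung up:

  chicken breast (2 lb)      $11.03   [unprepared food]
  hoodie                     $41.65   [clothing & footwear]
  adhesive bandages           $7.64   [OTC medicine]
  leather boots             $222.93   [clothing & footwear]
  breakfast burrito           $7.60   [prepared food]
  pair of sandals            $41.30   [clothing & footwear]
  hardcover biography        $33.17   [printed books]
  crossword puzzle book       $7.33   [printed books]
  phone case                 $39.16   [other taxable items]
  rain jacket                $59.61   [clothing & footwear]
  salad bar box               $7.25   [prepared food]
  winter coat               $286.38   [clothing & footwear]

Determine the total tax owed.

$60.76

Chicken breast (2 lb) $11.03: unprepared food → 6.5% → $0.72
Hoodie $41.65: clothing & footwear, under $200.00 → 1.75% → $0.73
Adhesive bandages $7.64: OTC medicine → 8.25% → $0.63
Leather boots $222.93: clothing & footwear, $200.00 or more → 10.25% → $22.85
Breakfast burrito $7.60: prepared food → 9% → $0.68
Pair of sandals $41.30: clothing & footwear, under $200.00 → 1.75% → $0.72
Hardcover biography $33.17: printed books → 5.25% → $1.74
Crossword puzzle book $7.33: printed books → 5.25% → $0.38
Phone case $39.16: other taxable items → 3.25% → $1.27
Rain jacket $59.61: clothing & footwear, under $200.00 → 1.75% → $1.04
Salad bar box $7.25: prepared food → 9% → $0.65
Winter coat $286.38: clothing & footwear, $200.00 or more → 10.25% → $29.35
Total tax = $0.72 + $0.73 + $0.63 + $22.85 + $0.68 + $0.72 + $1.74 + $0.38 + $1.27 + $1.04 + $0.65 + $29.35 = $60.76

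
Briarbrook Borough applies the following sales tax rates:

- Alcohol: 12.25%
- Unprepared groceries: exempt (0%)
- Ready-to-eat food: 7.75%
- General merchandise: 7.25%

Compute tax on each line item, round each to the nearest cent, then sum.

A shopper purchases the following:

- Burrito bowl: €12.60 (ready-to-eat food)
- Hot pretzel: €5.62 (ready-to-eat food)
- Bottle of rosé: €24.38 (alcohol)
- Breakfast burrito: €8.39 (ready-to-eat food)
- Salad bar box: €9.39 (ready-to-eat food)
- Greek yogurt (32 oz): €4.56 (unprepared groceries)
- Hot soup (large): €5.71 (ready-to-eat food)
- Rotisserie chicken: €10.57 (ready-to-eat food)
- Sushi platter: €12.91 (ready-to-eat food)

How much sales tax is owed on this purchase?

€8.05

Burrito bowl €12.60: ready-to-eat food → 7.75% → €0.98
Hot pretzel €5.62: ready-to-eat food → 7.75% → €0.44
Bottle of rosé €24.38: alcohol → 12.25% → €2.99
Breakfast burrito €8.39: ready-to-eat food → 7.75% → €0.65
Salad bar box €9.39: ready-to-eat food → 7.75% → €0.73
Greek yogurt (32 oz) €4.56: unprepared groceries → 0% → €0.00
Hot soup (large) €5.71: ready-to-eat food → 7.75% → €0.44
Rotisserie chicken €10.57: ready-to-eat food → 7.75% → €0.82
Sushi platter €12.91: ready-to-eat food → 7.75% → €1.00
Total tax = €0.98 + €0.44 + €2.99 + €0.65 + €0.73 + €0.44 + €0.82 + €1.00 = €8.05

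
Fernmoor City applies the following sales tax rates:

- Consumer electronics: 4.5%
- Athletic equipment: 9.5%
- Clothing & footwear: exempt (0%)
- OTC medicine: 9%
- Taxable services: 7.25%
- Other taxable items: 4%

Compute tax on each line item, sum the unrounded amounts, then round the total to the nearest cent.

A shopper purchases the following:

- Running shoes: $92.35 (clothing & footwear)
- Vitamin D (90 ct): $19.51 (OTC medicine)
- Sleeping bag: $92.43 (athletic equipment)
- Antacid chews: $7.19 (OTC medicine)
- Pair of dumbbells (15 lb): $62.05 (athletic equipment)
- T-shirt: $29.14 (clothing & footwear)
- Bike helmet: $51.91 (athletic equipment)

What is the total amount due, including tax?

Running shoes $92.35: clothing & footwear → 0% → $0.00
Vitamin D (90 ct) $19.51: OTC medicine → 9% → $1.7559
Sleeping bag $92.43: athletic equipment → 9.5% → $8.78085
Antacid chews $7.19: OTC medicine → 9% → $0.6471
Pair of dumbbells (15 lb) $62.05: athletic equipment → 9.5% → $5.89475
T-shirt $29.14: clothing & footwear → 0% → $0.00
Bike helmet $51.91: athletic equipment → 9.5% → $4.93145
Subtotal = $354.58; unrounded tax = $22.01005 → $22.01; total due = $376.59

$376.59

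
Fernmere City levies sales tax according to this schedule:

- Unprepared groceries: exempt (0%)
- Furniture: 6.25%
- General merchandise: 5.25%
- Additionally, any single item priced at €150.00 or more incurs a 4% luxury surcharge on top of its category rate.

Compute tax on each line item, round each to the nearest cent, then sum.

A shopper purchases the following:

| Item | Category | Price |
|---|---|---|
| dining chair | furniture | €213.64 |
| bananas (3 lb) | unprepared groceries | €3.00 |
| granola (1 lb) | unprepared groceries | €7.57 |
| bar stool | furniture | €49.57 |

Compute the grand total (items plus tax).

€298.78

Dining chair €213.64: furniture → 6.25% + 4% surcharge = 10.25% → €21.90
Bananas (3 lb) €3.00: unprepared groceries → 0% → €0.00
Granola (1 lb) €7.57: unprepared groceries → 0% → €0.00
Bar stool €49.57: furniture → 6.25% → €3.10
Subtotal = €273.78; tax = €25.00; total due = €298.78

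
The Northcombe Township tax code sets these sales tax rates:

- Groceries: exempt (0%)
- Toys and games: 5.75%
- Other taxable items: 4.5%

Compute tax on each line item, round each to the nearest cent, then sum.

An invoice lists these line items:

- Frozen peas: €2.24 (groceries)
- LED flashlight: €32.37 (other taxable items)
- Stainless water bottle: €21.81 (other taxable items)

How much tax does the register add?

Frozen peas €2.24: groceries → 0% → €0.00
LED flashlight €32.37: other taxable items → 4.5% → €1.46
Stainless water bottle €21.81: other taxable items → 4.5% → €0.98
Total tax = €1.46 + €0.98 = €2.44

€2.44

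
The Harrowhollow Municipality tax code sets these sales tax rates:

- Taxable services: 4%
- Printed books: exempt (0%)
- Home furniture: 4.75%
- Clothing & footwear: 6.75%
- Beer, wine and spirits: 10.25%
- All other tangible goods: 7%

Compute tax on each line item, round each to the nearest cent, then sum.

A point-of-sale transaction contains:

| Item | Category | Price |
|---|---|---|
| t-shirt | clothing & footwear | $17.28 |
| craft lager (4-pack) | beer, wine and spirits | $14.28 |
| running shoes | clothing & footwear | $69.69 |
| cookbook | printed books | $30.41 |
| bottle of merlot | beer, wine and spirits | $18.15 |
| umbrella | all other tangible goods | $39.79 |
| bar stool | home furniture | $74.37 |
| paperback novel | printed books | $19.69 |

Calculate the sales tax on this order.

$15.51

T-shirt $17.28: clothing & footwear → 6.75% → $1.17
Craft lager (4-pack) $14.28: beer, wine and spirits → 10.25% → $1.46
Running shoes $69.69: clothing & footwear → 6.75% → $4.70
Cookbook $30.41: printed books → 0% → $0.00
Bottle of merlot $18.15: beer, wine and spirits → 10.25% → $1.86
Umbrella $39.79: all other tangible goods → 7% → $2.79
Bar stool $74.37: home furniture → 4.75% → $3.53
Paperback novel $19.69: printed books → 0% → $0.00
Total tax = $1.17 + $1.46 + $4.70 + $1.86 + $2.79 + $3.53 = $15.51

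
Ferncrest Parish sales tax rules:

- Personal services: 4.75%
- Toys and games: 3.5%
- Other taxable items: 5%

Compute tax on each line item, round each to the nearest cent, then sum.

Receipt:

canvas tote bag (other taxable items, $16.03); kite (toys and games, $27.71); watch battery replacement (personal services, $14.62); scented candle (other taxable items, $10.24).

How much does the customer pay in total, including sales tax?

Canvas tote bag $16.03: other taxable items → 5% → $0.80
Kite $27.71: toys and games → 3.5% → $0.97
Watch battery replacement $14.62: personal services → 4.75% → $0.69
Scented candle $10.24: other taxable items → 5% → $0.51
Subtotal = $68.60; tax = $2.97; total due = $71.57

$71.57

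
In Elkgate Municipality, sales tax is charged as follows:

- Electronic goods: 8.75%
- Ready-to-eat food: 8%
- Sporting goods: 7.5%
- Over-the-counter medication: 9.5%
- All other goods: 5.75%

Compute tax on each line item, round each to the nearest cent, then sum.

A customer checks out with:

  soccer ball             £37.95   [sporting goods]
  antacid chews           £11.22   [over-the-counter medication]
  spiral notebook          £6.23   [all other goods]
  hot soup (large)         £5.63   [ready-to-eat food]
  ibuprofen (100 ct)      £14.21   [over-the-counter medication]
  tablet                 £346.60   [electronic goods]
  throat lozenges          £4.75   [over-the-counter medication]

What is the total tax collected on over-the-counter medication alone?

Antacid chews £11.22: over-the-counter medication → 9.5% → £1.07
Ibuprofen (100 ct) £14.21: over-the-counter medication → 9.5% → £1.35
Throat lozenges £4.75: over-the-counter medication → 9.5% → £0.45
Tax on over-the-counter medication = £1.07 + £1.35 + £0.45 = £2.87

£2.87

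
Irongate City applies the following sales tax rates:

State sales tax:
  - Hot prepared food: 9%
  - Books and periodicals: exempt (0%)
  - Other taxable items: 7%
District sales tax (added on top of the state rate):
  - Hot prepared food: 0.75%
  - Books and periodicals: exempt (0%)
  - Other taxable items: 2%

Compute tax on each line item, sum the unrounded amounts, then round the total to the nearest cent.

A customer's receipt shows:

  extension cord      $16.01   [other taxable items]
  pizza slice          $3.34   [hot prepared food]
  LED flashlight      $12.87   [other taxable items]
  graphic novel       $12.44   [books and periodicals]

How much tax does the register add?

$2.92

Extension cord $16.01: other taxable items → 7% + 2% district = 9% → $1.4409
Pizza slice $3.34: hot prepared food → 9% + 0.75% district = 9.75% → $0.32565
LED flashlight $12.87: other taxable items → 7% + 2% district = 9% → $1.1583
Graphic novel $12.44: books and periodicals → 0% + 0% district = 0% → $0.00
Unrounded tax sum = $2.92485 → $2.92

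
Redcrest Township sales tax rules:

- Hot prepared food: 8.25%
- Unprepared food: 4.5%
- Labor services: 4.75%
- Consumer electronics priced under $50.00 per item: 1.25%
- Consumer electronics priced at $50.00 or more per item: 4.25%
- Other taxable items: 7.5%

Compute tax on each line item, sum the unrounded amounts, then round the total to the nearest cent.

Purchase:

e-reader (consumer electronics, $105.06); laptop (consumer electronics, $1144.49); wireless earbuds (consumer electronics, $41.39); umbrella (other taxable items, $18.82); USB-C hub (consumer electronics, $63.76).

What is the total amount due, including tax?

E-reader $105.06: consumer electronics, $50.00 or more → 4.25% → $4.46505
Laptop $1144.49: consumer electronics, $50.00 or more → 4.25% → $48.640825
Wireless earbuds $41.39: consumer electronics, under $50.00 → 1.25% → $0.517375
Umbrella $18.82: other taxable items → 7.5% → $1.4115
USB-C hub $63.76: consumer electronics, $50.00 or more → 4.25% → $2.7098
Subtotal = $1373.52; unrounded tax = $57.74455 → $57.74; total due = $1431.26

$1431.26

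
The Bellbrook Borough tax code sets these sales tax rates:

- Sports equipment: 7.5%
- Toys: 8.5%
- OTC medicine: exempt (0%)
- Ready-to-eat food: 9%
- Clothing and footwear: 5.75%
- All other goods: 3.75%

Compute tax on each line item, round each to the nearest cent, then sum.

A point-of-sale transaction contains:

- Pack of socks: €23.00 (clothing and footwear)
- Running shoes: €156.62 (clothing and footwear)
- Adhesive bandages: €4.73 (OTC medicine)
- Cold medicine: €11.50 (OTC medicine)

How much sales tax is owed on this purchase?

Pack of socks €23.00: clothing and footwear → 5.75% → €1.32
Running shoes €156.62: clothing and footwear → 5.75% → €9.01
Adhesive bandages €4.73: OTC medicine → 0% → €0.00
Cold medicine €11.50: OTC medicine → 0% → €0.00
Total tax = €1.32 + €9.01 = €10.33

€10.33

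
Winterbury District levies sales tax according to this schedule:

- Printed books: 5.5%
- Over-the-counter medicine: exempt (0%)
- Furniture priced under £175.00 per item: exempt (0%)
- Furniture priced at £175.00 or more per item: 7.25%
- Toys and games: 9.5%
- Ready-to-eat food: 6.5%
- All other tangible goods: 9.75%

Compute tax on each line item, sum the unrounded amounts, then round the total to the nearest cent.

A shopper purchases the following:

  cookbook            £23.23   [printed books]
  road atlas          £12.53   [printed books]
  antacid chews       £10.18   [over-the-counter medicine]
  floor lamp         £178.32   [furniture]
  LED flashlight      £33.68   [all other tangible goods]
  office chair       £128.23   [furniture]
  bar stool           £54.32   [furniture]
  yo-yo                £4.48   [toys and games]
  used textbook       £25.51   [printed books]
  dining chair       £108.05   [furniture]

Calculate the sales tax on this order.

Cookbook £23.23: printed books → 5.5% → £1.27765
Road atlas £12.53: printed books → 5.5% → £0.68915
Antacid chews £10.18: over-the-counter medicine → 0% → £0.00
Floor lamp £178.32: furniture, £175.00 or more → 7.25% → £12.9282
LED flashlight £33.68: all other tangible goods → 9.75% → £3.2838
Office chair £128.23: furniture, under £175.00 → 0% → £0.00
Bar stool £54.32: furniture, under £175.00 → 0% → £0.00
Yo-yo £4.48: toys and games → 9.5% → £0.4256
Used textbook £25.51: printed books → 5.5% → £1.40305
Dining chair £108.05: furniture, under £175.00 → 0% → £0.00
Unrounded tax sum = £20.00745 → £20.01

£20.01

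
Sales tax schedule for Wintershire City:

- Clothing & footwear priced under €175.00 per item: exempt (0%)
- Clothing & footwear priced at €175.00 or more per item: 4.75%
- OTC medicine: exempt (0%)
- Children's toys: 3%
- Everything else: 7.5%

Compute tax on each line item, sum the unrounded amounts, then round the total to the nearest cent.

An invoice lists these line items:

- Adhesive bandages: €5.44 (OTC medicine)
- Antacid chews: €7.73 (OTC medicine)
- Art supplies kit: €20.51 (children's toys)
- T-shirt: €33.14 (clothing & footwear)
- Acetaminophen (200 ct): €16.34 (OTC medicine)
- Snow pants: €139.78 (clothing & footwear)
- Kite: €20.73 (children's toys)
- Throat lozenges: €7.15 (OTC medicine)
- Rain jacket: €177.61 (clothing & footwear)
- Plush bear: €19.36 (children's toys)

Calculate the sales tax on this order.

€10.25

Adhesive bandages €5.44: OTC medicine → 0% → €0.00
Antacid chews €7.73: OTC medicine → 0% → €0.00
Art supplies kit €20.51: children's toys → 3% → €0.6153
T-shirt €33.14: clothing & footwear, under €175.00 → 0% → €0.00
Acetaminophen (200 ct) €16.34: OTC medicine → 0% → €0.00
Snow pants €139.78: clothing & footwear, under €175.00 → 0% → €0.00
Kite €20.73: children's toys → 3% → €0.6219
Throat lozenges €7.15: OTC medicine → 0% → €0.00
Rain jacket €177.61: clothing & footwear, €175.00 or more → 4.75% → €8.436475
Plush bear €19.36: children's toys → 3% → €0.5808
Unrounded tax sum = €10.254475 → €10.25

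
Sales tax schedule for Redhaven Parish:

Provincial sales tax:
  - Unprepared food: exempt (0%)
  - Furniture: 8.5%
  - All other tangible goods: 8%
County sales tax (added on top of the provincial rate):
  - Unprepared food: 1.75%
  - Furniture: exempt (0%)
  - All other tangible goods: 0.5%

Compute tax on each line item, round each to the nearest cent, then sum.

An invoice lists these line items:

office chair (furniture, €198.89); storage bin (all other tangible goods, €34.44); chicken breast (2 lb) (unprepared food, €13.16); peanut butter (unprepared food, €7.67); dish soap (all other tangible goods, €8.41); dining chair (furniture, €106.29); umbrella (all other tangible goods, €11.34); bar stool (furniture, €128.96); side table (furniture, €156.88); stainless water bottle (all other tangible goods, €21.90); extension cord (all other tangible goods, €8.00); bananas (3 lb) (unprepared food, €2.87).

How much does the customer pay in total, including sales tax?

Office chair €198.89: furniture → 8.5% + 0% county = 8.5% → €16.91
Storage bin €34.44: all other tangible goods → 8% + 0.5% county = 8.5% → €2.93
Chicken breast (2 lb) €13.16: unprepared food → 0% + 1.75% county = 1.75% → €0.23
Peanut butter €7.67: unprepared food → 0% + 1.75% county = 1.75% → €0.13
Dish soap €8.41: all other tangible goods → 8% + 0.5% county = 8.5% → €0.71
Dining chair €106.29: furniture → 8.5% + 0% county = 8.5% → €9.03
Umbrella €11.34: all other tangible goods → 8% + 0.5% county = 8.5% → €0.96
Bar stool €128.96: furniture → 8.5% + 0% county = 8.5% → €10.96
Side table €156.88: furniture → 8.5% + 0% county = 8.5% → €13.33
Stainless water bottle €21.90: all other tangible goods → 8% + 0.5% county = 8.5% → €1.86
Extension cord €8.00: all other tangible goods → 8% + 0.5% county = 8.5% → €0.68
Bananas (3 lb) €2.87: unprepared food → 0% + 1.75% county = 1.75% → €0.05
Subtotal = €698.81; tax = €57.78; total due = €756.59

€756.59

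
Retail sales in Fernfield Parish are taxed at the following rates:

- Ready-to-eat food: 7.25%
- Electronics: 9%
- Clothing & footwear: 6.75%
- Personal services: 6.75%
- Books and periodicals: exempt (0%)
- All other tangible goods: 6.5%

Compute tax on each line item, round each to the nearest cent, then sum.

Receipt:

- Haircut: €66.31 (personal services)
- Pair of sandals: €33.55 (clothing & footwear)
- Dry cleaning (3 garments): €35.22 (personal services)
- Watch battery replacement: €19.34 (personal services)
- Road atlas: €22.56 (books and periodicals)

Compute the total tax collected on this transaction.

€10.43

Haircut €66.31: personal services → 6.75% → €4.48
Pair of sandals €33.55: clothing & footwear → 6.75% → €2.26
Dry cleaning (3 garments) €35.22: personal services → 6.75% → €2.38
Watch battery replacement €19.34: personal services → 6.75% → €1.31
Road atlas €22.56: books and periodicals → 0% → €0.00
Total tax = €4.48 + €2.26 + €2.38 + €1.31 = €10.43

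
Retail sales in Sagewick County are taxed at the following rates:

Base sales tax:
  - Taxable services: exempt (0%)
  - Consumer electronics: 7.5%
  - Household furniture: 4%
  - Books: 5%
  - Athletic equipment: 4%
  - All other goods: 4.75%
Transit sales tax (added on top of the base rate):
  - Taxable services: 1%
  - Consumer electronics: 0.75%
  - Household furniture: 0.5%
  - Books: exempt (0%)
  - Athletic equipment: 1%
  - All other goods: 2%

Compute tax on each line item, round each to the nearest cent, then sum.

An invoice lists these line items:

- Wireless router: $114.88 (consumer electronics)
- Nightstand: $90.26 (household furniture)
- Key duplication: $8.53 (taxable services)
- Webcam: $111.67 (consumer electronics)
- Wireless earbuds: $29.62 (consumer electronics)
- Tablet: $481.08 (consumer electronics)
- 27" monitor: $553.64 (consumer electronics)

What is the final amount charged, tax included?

$1500.33

Wireless router $114.88: consumer electronics → 7.5% + 0.75% transit = 8.25% → $9.48
Nightstand $90.26: household furniture → 4% + 0.5% transit = 4.5% → $4.06
Key duplication $8.53: taxable services → 0% + 1% transit = 1% → $0.09
Webcam $111.67: consumer electronics → 7.5% + 0.75% transit = 8.25% → $9.21
Wireless earbuds $29.62: consumer electronics → 7.5% + 0.75% transit = 8.25% → $2.44
Tablet $481.08: consumer electronics → 7.5% + 0.75% transit = 8.25% → $39.69
27" monitor $553.64: consumer electronics → 7.5% + 0.75% transit = 8.25% → $45.68
Subtotal = $1389.68; tax = $110.65; total due = $1500.33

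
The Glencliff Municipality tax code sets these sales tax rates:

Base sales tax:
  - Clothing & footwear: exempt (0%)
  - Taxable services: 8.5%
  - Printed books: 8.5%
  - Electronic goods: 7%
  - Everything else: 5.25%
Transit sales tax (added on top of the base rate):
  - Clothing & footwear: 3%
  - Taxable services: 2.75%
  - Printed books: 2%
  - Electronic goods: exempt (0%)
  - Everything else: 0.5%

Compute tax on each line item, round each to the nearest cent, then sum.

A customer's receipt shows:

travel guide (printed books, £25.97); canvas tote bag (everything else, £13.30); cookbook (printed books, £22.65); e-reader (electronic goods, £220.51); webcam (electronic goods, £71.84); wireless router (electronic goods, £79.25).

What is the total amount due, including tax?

£465.41

Travel guide £25.97: printed books → 8.5% + 2% transit = 10.5% → £2.73
Canvas tote bag £13.30: everything else → 5.25% + 0.5% transit = 5.75% → £0.76
Cookbook £22.65: printed books → 8.5% + 2% transit = 10.5% → £2.38
E-reader £220.51: electronic goods → 7% + 0% transit = 7% → £15.44
Webcam £71.84: electronic goods → 7% + 0% transit = 7% → £5.03
Wireless router £79.25: electronic goods → 7% + 0% transit = 7% → £5.55
Subtotal = £433.52; tax = £31.89; total due = £465.41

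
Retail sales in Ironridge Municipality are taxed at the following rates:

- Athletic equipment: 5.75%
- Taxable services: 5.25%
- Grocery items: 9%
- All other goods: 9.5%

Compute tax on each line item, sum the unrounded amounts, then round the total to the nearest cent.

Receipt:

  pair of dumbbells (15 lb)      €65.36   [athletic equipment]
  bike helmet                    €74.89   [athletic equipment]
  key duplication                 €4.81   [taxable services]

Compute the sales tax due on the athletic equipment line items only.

Pair of dumbbells (15 lb) €65.36: athletic equipment → 5.75% → €3.7582
Bike helmet €74.89: athletic equipment → 5.75% → €4.306175
Tax on athletic equipment: unrounded sum = €8.064375 → €8.06

€8.06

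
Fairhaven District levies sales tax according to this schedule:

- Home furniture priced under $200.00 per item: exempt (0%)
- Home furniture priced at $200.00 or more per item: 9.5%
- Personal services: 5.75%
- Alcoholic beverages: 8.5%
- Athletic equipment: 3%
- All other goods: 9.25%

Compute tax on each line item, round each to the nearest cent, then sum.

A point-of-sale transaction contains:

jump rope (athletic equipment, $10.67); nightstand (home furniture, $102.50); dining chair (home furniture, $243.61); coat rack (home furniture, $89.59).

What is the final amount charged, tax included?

Jump rope $10.67: athletic equipment → 3% → $0.32
Nightstand $102.50: home furniture, under $200.00 → 0% → $0.00
Dining chair $243.61: home furniture, $200.00 or more → 9.5% → $23.14
Coat rack $89.59: home furniture, under $200.00 → 0% → $0.00
Subtotal = $446.37; tax = $23.46; total due = $469.83

$469.83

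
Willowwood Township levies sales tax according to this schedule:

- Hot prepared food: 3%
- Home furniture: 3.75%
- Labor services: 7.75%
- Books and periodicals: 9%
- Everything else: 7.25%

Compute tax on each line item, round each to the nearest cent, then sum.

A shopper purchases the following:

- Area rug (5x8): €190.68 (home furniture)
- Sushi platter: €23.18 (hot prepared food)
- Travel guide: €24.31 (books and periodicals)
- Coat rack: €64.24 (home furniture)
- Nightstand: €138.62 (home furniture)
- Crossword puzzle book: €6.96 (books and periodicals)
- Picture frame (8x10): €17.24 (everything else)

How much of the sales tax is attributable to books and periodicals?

€2.82

Travel guide €24.31: books and periodicals → 9% → €2.19
Crossword puzzle book €6.96: books and periodicals → 9% → €0.63
Tax on books and periodicals = €2.19 + €0.63 = €2.82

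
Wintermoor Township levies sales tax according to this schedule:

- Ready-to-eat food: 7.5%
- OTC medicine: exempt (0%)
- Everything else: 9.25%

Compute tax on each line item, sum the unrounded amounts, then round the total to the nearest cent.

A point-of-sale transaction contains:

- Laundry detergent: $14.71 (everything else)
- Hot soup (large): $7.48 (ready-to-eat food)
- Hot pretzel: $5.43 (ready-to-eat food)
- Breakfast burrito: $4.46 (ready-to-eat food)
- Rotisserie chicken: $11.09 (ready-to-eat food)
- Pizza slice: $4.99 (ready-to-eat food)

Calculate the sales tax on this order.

$3.87

Laundry detergent $14.71: everything else → 9.25% → $1.360675
Hot soup (large) $7.48: ready-to-eat food → 7.5% → $0.561
Hot pretzel $5.43: ready-to-eat food → 7.5% → $0.40725
Breakfast burrito $4.46: ready-to-eat food → 7.5% → $0.3345
Rotisserie chicken $11.09: ready-to-eat food → 7.5% → $0.83175
Pizza slice $4.99: ready-to-eat food → 7.5% → $0.37425
Unrounded tax sum = $3.869425 → $3.87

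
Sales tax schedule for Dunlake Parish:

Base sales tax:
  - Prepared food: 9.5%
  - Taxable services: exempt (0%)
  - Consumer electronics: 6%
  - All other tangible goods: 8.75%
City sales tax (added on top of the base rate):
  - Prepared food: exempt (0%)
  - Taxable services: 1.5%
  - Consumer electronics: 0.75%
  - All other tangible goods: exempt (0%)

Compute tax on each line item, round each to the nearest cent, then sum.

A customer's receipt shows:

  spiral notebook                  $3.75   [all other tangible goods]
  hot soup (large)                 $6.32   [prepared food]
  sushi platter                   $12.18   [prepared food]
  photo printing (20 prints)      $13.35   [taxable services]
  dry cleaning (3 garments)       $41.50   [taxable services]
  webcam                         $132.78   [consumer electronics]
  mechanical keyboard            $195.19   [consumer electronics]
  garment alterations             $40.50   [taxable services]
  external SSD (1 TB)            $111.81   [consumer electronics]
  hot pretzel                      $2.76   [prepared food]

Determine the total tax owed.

$33.47

Spiral notebook $3.75: all other tangible goods → 8.75% + 0% city = 8.75% → $0.33
Hot soup (large) $6.32: prepared food → 9.5% + 0% city = 9.5% → $0.60
Sushi platter $12.18: prepared food → 9.5% + 0% city = 9.5% → $1.16
Photo printing (20 prints) $13.35: taxable services → 0% + 1.5% city = 1.5% → $0.20
Dry cleaning (3 garments) $41.50: taxable services → 0% + 1.5% city = 1.5% → $0.62
Webcam $132.78: consumer electronics → 6% + 0.75% city = 6.75% → $8.96
Mechanical keyboard $195.19: consumer electronics → 6% + 0.75% city = 6.75% → $13.18
Garment alterations $40.50: taxable services → 0% + 1.5% city = 1.5% → $0.61
External SSD (1 TB) $111.81: consumer electronics → 6% + 0.75% city = 6.75% → $7.55
Hot pretzel $2.76: prepared food → 9.5% + 0% city = 9.5% → $0.26
Total tax = $0.33 + $0.60 + $1.16 + $0.20 + $0.62 + $8.96 + $13.18 + $0.61 + $7.55 + $0.26 = $33.47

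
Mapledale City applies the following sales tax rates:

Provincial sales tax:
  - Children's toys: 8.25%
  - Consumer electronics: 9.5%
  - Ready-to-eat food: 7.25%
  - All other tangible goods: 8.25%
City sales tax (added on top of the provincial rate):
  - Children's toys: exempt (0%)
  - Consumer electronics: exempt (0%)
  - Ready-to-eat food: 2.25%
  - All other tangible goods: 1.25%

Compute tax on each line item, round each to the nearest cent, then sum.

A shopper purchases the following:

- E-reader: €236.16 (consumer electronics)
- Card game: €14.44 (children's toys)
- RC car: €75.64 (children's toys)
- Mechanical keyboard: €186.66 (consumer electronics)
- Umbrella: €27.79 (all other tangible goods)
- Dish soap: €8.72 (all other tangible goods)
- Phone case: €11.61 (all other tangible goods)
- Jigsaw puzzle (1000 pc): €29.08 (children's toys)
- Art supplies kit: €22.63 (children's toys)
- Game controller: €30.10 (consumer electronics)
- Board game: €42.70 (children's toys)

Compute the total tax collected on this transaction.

€62.82

E-reader €236.16: consumer electronics → 9.5% + 0% city = 9.5% → €22.44
Card game €14.44: children's toys → 8.25% + 0% city = 8.25% → €1.19
RC car €75.64: children's toys → 8.25% + 0% city = 8.25% → €6.24
Mechanical keyboard €186.66: consumer electronics → 9.5% + 0% city = 9.5% → €17.73
Umbrella €27.79: all other tangible goods → 8.25% + 1.25% city = 9.5% → €2.64
Dish soap €8.72: all other tangible goods → 8.25% + 1.25% city = 9.5% → €0.83
Phone case €11.61: all other tangible goods → 8.25% + 1.25% city = 9.5% → €1.10
Jigsaw puzzle (1000 pc) €29.08: children's toys → 8.25% + 0% city = 8.25% → €2.40
Art supplies kit €22.63: children's toys → 8.25% + 0% city = 8.25% → €1.87
Game controller €30.10: consumer electronics → 9.5% + 0% city = 9.5% → €2.86
Board game €42.70: children's toys → 8.25% + 0% city = 8.25% → €3.52
Total tax = €22.44 + €1.19 + €6.24 + €17.73 + €2.64 + €0.83 + €1.10 + €2.40 + €1.87 + €2.86 + €3.52 = €62.82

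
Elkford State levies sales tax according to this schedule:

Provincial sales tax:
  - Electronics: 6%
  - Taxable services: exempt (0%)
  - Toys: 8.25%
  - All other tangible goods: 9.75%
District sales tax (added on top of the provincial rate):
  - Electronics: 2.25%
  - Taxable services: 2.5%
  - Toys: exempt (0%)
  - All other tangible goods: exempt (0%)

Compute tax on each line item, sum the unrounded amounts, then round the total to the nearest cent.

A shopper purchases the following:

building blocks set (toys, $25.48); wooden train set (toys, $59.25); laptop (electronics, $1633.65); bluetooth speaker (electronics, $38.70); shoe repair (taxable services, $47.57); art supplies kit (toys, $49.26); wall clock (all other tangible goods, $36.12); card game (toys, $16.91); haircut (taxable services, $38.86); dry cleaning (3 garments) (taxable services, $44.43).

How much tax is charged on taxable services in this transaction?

$3.27

Shoe repair $47.57: taxable services → 0% + 2.5% district = 2.5% → $1.18925
Haircut $38.86: taxable services → 0% + 2.5% district = 2.5% → $0.9715
Dry cleaning (3 garments) $44.43: taxable services → 0% + 2.5% district = 2.5% → $1.11075
Tax on taxable services: unrounded sum = $3.2715 → $3.27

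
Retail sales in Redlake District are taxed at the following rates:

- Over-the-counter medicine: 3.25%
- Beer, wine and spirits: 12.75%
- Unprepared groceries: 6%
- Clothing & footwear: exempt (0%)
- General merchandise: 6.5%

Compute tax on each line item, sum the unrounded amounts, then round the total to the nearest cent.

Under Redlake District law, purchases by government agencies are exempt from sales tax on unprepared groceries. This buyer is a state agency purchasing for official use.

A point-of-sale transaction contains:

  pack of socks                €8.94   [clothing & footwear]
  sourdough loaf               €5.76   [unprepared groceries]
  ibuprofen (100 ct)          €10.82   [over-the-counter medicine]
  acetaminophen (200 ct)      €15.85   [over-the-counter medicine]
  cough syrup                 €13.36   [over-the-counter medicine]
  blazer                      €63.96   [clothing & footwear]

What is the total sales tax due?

Pack of socks €8.94: clothing & footwear → 0% → €0.00
Sourdough loaf €5.76: unprepared groceries, buyer-exempt → 0% → €0.00
Ibuprofen (100 ct) €10.82: over-the-counter medicine → 3.25% → €0.35165
Acetaminophen (200 ct) €15.85: over-the-counter medicine → 3.25% → €0.515125
Cough syrup €13.36: over-the-counter medicine → 3.25% → €0.4342
Blazer €63.96: clothing & footwear → 0% → €0.00
Unrounded tax sum = €1.300975 → €1.30

€1.30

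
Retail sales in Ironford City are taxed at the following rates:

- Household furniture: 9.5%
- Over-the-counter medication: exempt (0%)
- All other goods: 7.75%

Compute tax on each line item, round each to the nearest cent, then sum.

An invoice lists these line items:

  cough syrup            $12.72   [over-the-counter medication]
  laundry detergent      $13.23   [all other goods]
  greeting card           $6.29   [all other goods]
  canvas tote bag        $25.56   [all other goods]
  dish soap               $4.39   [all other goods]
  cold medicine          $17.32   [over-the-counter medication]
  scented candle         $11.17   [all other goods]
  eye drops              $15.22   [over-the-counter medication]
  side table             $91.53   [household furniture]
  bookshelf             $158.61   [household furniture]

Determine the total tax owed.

$28.48

Cough syrup $12.72: over-the-counter medication → 0% → $0.00
Laundry detergent $13.23: all other goods → 7.75% → $1.03
Greeting card $6.29: all other goods → 7.75% → $0.49
Canvas tote bag $25.56: all other goods → 7.75% → $1.98
Dish soap $4.39: all other goods → 7.75% → $0.34
Cold medicine $17.32: over-the-counter medication → 0% → $0.00
Scented candle $11.17: all other goods → 7.75% → $0.87
Eye drops $15.22: over-the-counter medication → 0% → $0.00
Side table $91.53: household furniture → 9.5% → $8.70
Bookshelf $158.61: household furniture → 9.5% → $15.07
Total tax = $1.03 + $0.49 + $1.98 + $0.34 + $0.87 + $8.70 + $15.07 = $28.48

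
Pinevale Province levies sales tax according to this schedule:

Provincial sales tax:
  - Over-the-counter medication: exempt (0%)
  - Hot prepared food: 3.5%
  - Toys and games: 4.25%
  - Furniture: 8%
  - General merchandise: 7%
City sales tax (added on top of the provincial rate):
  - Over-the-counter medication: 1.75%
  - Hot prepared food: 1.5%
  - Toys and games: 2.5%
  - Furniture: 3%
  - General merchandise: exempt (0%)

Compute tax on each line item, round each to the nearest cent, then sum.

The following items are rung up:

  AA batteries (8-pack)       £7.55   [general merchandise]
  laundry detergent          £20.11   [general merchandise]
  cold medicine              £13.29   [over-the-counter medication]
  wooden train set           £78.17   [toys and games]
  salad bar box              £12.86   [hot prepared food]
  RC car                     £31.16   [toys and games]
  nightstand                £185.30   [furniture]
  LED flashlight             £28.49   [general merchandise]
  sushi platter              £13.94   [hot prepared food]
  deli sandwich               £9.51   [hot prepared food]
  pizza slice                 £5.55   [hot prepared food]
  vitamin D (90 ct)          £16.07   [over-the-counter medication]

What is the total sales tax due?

AA batteries (8-pack) £7.55: general merchandise → 7% + 0% city = 7% → £0.53
Laundry detergent £20.11: general merchandise → 7% + 0% city = 7% → £1.41
Cold medicine £13.29: over-the-counter medication → 0% + 1.75% city = 1.75% → £0.23
Wooden train set £78.17: toys and games → 4.25% + 2.5% city = 6.75% → £5.28
Salad bar box £12.86: hot prepared food → 3.5% + 1.5% city = 5% → £0.64
RC car £31.16: toys and games → 4.25% + 2.5% city = 6.75% → £2.10
Nightstand £185.30: furniture → 8% + 3% city = 11% → £20.38
LED flashlight £28.49: general merchandise → 7% + 0% city = 7% → £1.99
Sushi platter £13.94: hot prepared food → 3.5% + 1.5% city = 5% → £0.70
Deli sandwich £9.51: hot prepared food → 3.5% + 1.5% city = 5% → £0.48
Pizza slice £5.55: hot prepared food → 3.5% + 1.5% city = 5% → £0.28
Vitamin D (90 ct) £16.07: over-the-counter medication → 0% + 1.75% city = 1.75% → £0.28
Total tax = £0.53 + £1.41 + £0.23 + £5.28 + £0.64 + £2.10 + £20.38 + £1.99 + £0.70 + £0.48 + £0.28 + £0.28 = £34.30

£34.30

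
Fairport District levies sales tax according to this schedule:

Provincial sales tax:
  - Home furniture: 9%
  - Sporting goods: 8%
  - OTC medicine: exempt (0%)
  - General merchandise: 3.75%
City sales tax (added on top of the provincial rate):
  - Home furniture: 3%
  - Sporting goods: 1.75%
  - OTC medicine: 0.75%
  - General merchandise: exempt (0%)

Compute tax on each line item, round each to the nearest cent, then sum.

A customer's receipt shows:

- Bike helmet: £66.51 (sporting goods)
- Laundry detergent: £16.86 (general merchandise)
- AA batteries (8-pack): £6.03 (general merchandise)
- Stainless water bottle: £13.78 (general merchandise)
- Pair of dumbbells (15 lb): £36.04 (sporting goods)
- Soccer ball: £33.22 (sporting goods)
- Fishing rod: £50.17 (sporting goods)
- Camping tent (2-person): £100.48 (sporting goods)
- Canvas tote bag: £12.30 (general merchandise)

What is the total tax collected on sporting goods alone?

£27.92

Bike helmet £66.51: sporting goods → 8% + 1.75% city = 9.75% → £6.48
Pair of dumbbells (15 lb) £36.04: sporting goods → 8% + 1.75% city = 9.75% → £3.51
Soccer ball £33.22: sporting goods → 8% + 1.75% city = 9.75% → £3.24
Fishing rod £50.17: sporting goods → 8% + 1.75% city = 9.75% → £4.89
Camping tent (2-person) £100.48: sporting goods → 8% + 1.75% city = 9.75% → £9.80
Tax on sporting goods = £6.48 + £3.51 + £3.24 + £4.89 + £9.80 = £27.92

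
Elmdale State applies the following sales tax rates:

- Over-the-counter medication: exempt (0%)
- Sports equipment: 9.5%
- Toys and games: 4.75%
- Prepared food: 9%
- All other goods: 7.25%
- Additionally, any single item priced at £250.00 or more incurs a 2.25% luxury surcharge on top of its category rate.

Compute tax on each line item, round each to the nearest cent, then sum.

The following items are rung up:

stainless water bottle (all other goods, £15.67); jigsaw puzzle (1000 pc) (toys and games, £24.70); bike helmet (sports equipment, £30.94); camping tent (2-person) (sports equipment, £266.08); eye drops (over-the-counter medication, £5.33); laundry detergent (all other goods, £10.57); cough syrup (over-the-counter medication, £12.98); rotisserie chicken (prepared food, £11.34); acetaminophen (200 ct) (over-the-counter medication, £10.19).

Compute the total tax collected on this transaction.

£38.30

Stainless water bottle £15.67: all other goods → 7.25% → £1.14
Jigsaw puzzle (1000 pc) £24.70: toys and games → 4.75% → £1.17
Bike helmet £30.94: sports equipment → 9.5% → £2.94
Camping tent (2-person) £266.08: sports equipment → 9.5% + 2.25% surcharge = 11.75% → £31.26
Eye drops £5.33: over-the-counter medication → 0% → £0.00
Laundry detergent £10.57: all other goods → 7.25% → £0.77
Cough syrup £12.98: over-the-counter medication → 0% → £0.00
Rotisserie chicken £11.34: prepared food → 9% → £1.02
Acetaminophen (200 ct) £10.19: over-the-counter medication → 0% → £0.00
Total tax = £1.14 + £1.17 + £2.94 + £31.26 + £0.77 + £1.02 = £38.30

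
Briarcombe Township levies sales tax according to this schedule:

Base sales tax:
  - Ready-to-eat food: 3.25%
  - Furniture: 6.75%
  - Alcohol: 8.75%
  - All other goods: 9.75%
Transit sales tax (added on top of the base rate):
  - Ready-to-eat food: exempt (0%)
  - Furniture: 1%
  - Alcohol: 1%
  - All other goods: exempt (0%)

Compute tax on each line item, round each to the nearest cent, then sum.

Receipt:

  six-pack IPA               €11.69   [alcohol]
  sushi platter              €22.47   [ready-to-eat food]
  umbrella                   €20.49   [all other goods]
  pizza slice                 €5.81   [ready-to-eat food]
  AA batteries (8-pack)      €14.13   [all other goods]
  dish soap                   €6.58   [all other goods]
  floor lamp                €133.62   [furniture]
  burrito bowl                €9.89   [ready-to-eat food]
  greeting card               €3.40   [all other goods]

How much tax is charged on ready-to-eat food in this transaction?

€1.24

Sushi platter €22.47: ready-to-eat food → 3.25% + 0% transit = 3.25% → €0.73
Pizza slice €5.81: ready-to-eat food → 3.25% + 0% transit = 3.25% → €0.19
Burrito bowl €9.89: ready-to-eat food → 3.25% + 0% transit = 3.25% → €0.32
Tax on ready-to-eat food = €0.73 + €0.19 + €0.32 = €1.24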